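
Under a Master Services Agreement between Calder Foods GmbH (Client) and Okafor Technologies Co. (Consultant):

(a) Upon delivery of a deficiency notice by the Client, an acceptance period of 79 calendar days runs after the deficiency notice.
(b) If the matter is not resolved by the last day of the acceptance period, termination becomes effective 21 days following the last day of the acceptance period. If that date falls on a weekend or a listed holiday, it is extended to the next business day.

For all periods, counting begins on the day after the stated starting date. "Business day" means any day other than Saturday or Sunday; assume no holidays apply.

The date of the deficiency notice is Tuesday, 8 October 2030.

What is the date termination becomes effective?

16 January 2031

The last day of the acceptance period: 79 calendar days after 8 October 2030 is 26 December 2030.
Adding 21 calendar days to 26 December 2030 gives 16 January 2031, which is the date termination becomes effective. 16 January 2031 is a Thursday, so no roll-forward applies.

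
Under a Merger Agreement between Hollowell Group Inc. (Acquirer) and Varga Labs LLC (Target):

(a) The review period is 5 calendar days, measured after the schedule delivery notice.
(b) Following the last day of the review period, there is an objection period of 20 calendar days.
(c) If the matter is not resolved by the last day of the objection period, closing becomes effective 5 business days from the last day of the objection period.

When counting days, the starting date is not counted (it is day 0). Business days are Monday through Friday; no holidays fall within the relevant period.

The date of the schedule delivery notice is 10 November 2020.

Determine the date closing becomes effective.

The last day of the review period: 5 calendar days after 10 November 2020 is 15 November 2020.
The last day of the objection period: 20 calendar days after 15 November 2020 is 5 December 2020.
The date closing becomes effective: 5 business days after Saturday, 5 December 2020, skipping weekends — Dec 7, Dec 8, Dec 9, Dec 10, Dec 11 — lands on Friday, 11 December 2020.

11 December 2020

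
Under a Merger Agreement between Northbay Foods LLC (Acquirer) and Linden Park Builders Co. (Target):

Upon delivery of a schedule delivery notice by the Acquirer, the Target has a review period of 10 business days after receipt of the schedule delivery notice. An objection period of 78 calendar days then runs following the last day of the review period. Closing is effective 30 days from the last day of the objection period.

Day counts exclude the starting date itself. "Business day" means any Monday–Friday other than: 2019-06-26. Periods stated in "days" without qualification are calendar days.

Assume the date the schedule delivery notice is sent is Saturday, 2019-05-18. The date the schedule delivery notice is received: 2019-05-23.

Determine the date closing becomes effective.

From Thursday, 2019-05-23, 10 business days (May 24, May 27, May 28, May 29, May 30, May 31, Jun 3, Jun 4, Jun 5, Jun 6, skipping weekends) brings us to Thursday, 2019-06-06, which is the last day of the review period.
Adding 78 calendar days to 2019-06-06 gives 2019-08-23, which is the last day of the objection period.
The date closing becomes effective: 30 calendar days after 2019-08-23 is 2019-09-22.

2019-09-22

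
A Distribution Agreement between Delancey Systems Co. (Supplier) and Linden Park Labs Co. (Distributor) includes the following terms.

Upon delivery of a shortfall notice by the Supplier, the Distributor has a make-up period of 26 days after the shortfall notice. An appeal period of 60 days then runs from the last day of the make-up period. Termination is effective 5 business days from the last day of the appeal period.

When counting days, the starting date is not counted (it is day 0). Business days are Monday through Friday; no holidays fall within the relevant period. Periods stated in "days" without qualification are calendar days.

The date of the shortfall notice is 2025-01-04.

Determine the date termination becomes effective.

2025-04-07

The last day of the make-up period: 2025-01-04 + 26 days = 2025-01-30.
Adding 60 calendar days to 2025-01-30 gives 2025-03-31, which is the last day of the appeal period.
From Monday, 2025-03-31, 5 business days (Apr 1, Apr 2, Apr 3, Apr 4, Apr 7, skipping weekends) brings us to Monday, 2025-04-07, which is the date termination becomes effective.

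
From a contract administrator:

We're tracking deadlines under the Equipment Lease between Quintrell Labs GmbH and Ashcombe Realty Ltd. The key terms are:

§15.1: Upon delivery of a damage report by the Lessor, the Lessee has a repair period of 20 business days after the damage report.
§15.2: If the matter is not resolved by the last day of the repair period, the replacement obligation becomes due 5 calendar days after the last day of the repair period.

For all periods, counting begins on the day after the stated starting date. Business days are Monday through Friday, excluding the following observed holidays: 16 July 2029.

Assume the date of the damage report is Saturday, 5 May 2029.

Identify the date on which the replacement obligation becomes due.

The last day of the repair period: 20 business days after Saturday, 5 May 2029, skipping weekends — May 7, May 8, May 9, May 10, …, May 30, May 31, Jun 1 — lands on Friday, 1 June 2029.
The date on which the replacement obligation becomes due: 1 June 2029 + 5 days = 6 June 2029.

6 June 2029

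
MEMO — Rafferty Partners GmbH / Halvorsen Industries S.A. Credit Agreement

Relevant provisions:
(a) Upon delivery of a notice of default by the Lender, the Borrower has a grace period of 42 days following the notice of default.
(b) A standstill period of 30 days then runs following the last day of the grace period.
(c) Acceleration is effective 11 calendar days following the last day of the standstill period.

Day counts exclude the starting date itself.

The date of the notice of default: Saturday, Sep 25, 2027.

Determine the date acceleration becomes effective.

The last day of the grace period: 42 calendar days after Sep 25, 2027 is Nov 6, 2027.
The last day of the standstill period: 30 calendar days after Nov 6, 2027 is Dec 6, 2027.
The date acceleration becomes effective: Dec 6, 2027 + 11 days = Dec 17, 2027.

Dec 17, 2027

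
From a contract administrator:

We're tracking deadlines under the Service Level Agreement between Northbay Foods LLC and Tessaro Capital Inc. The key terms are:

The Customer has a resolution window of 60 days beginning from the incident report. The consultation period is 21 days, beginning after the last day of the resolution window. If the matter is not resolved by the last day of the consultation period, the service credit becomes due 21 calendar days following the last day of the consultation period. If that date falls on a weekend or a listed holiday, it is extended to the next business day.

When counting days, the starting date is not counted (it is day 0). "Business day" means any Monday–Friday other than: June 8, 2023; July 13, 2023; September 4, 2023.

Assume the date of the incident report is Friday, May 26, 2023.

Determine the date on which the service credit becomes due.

September 5, 2023

The last day of the resolution window: 60 calendar days after May 26, 2023 is July 25, 2023.
Adding 21 calendar days to July 25, 2023 gives August 15, 2023, which is the last day of the consultation period.
The date on which the service credit becomes due: August 15, 2023 + 21 days = September 5, 2023. September 5, 2023 is a Tuesday and is not a listed holiday, so no roll-forward applies.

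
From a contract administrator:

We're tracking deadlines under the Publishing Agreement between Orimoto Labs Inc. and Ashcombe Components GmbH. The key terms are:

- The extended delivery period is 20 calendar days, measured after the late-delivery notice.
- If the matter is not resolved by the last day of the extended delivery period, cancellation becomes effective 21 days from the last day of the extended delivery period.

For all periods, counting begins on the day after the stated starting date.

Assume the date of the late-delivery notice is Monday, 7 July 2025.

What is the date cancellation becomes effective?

The last day of the extended delivery period: 7 July 2025 + 20 days = 27 July 2025.
The date cancellation becomes effective: 27 July 2025 + 21 days = 17 August 2025.

17 August 2025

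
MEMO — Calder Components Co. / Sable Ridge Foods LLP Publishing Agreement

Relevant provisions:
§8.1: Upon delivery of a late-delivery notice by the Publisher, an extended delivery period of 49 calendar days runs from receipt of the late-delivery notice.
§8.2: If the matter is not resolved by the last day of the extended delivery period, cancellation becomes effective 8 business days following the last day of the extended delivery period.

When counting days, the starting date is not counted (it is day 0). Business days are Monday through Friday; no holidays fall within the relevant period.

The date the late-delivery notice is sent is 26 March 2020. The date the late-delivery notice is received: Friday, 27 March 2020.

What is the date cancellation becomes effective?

Adding 49 calendar days to 27 March 2020 gives 15 May 2020, which is the last day of the extended delivery period.
The date cancellation becomes effective: counting 8 business days from Friday, 15 May 2020 (May 18, May 19, May 20, May 21, May 22, May 25, May 26, May 27, skipping weekends) reaches Wednesday, 27 May 2020.

27 May 2020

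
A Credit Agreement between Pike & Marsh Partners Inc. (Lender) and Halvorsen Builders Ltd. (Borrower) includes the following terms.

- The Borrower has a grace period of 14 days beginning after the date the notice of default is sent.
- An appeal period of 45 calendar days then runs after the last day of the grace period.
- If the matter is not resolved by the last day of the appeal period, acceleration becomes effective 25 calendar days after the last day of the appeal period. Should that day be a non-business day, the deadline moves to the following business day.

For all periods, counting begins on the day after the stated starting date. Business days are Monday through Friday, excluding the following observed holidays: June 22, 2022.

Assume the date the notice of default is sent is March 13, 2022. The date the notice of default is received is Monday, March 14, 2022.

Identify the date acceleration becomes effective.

The last day of the grace period: March 13, 2022 + 14 days = March 27, 2022.
The last day of the appeal period: 45 calendar days after March 27, 2022 is May 11, 2022.
Adding 25 calendar days to May 11, 2022 gives June 5, 2022, which is the date acceleration becomes effective. That falls on a Sunday, so it rolls to the next business day, Monday, June 6, 2022.

June 6, 2022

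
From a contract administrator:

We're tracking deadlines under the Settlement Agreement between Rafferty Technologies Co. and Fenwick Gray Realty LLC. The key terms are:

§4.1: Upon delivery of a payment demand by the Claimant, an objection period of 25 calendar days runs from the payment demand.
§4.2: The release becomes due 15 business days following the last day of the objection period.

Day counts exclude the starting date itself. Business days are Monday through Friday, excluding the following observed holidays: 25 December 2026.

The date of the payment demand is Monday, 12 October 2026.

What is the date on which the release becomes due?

The last day of the objection period: 12 October 2026 + 25 days = 6 November 2026.
The date on which the release becomes due: counting 15 business days from Friday, 6 November 2026 (Nov 9, Nov 10, Nov 11, Nov 12, …, Nov 25, Nov 26, Nov 27, skipping weekends) reaches Friday, 27 November 2026.

27 November 2026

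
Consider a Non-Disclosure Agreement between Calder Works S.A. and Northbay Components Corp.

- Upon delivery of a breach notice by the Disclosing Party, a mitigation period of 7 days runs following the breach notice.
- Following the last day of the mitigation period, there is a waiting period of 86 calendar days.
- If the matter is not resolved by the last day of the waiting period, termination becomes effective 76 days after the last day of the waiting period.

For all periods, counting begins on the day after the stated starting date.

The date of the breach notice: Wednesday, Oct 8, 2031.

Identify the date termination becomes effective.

Mar 25, 2032

The last day of the mitigation period: 7 calendar days after Oct 8, 2031 is Oct 15, 2031.
The last day of the waiting period: Oct 15, 2031 + 86 days = Jan 9, 2032.
The date termination becomes effective: Jan 9, 2032 + 76 days = Mar 25, 2032.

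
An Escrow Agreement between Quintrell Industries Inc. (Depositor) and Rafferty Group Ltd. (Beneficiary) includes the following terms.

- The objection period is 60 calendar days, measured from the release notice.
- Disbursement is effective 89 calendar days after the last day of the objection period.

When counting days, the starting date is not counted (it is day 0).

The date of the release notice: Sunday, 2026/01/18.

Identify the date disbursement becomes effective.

The last day of the objection period: 2026/01/18 + 60 days = 2026/03/19.
The date disbursement becomes effective: 2026/03/19 + 89 days = 2026/06/16.

2026/06/16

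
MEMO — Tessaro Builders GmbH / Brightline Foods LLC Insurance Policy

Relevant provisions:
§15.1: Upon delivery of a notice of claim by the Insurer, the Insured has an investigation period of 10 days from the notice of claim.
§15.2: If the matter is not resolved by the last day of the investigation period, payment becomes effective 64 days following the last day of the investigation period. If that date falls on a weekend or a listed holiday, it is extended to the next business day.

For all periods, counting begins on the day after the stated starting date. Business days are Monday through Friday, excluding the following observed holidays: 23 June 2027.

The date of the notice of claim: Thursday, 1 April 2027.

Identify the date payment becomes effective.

The last day of the investigation period: 10 calendar days after 1 April 2027 is 11 April 2027.
The date payment becomes effective: 64 calendar days after 11 April 2027 is 14 June 2027. 14 June 2027 is a Monday and is not a listed holiday, so no roll-forward applies.

14 June 2027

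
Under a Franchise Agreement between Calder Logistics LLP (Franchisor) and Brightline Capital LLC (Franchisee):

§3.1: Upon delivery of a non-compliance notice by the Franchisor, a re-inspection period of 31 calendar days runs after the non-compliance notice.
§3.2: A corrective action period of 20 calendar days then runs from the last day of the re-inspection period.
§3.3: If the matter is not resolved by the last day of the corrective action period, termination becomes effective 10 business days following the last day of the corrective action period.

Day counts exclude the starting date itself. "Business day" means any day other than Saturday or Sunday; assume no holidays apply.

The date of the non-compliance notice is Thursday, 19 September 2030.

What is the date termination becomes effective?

The last day of the re-inspection period: 19 September 2030 + 31 days = 20 October 2030.
The last day of the corrective action period: 20 calendar days after 20 October 2030 is 9 November 2030.
The date termination becomes effective: 10 business days after Saturday, 9 November 2030, skipping weekends — Nov 11, Nov 12, Nov 13, Nov 14, Nov 15, Nov 18, Nov 19, Nov 20, Nov 21, Nov 22 — lands on Friday, 22 November 2030.

22 November 2030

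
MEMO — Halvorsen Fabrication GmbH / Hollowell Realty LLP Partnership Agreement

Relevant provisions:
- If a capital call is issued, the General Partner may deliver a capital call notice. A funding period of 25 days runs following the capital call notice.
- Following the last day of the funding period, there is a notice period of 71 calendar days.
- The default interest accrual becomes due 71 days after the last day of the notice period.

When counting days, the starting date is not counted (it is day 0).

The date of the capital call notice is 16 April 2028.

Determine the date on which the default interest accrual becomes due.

30 September 2028

The last day of the funding period: 25 calendar days after 16 April 2028 is 11 May 2028.
The last day of the notice period: 11 May 2028 + 71 days = 21 July 2028.
Adding 71 calendar days to 21 July 2028 gives 30 September 2028, which is the date on which the default interest accrual becomes due.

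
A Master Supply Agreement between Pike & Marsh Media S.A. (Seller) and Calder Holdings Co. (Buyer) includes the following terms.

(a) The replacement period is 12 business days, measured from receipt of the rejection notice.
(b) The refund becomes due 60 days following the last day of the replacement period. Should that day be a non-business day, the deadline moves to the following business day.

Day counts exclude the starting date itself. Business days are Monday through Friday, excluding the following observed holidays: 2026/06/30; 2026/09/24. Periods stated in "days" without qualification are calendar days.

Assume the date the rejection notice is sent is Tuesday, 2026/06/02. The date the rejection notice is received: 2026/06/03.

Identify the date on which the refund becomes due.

The last day of the replacement period: counting 12 business days from Wednesday, 2026/06/03 (Jun 4, Jun 5, Jun 8, Jun 9, …, Jun 17, Jun 18, Jun 19, skipping weekends) reaches Friday, 2026/06/19.
The date on which the refund becomes due: 60 calendar days after 2026/06/19 is 2026/08/18. 2026/08/18 is a Tuesday and is not a listed holiday, so no roll-forward applies.

2026/08/18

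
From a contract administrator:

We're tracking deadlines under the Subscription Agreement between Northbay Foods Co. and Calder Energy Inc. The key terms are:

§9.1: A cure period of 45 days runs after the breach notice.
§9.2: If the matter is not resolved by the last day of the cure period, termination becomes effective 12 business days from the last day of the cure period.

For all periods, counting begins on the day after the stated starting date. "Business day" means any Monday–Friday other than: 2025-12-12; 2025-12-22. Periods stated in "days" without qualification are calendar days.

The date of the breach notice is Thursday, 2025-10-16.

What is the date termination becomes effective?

The last day of the cure period: 45 calendar days after 2025-10-16 is 2025-11-30.
The date termination becomes effective: counting 12 business days from Sunday, 2025-11-30 (Dec 1, Dec 2, Dec 3, Dec 4, …, Dec 15, Dec 16, Dec 17, skipping weekends and the listed holiday on Dec 12) reaches Wednesday, 2025-12-17.

2025-12-17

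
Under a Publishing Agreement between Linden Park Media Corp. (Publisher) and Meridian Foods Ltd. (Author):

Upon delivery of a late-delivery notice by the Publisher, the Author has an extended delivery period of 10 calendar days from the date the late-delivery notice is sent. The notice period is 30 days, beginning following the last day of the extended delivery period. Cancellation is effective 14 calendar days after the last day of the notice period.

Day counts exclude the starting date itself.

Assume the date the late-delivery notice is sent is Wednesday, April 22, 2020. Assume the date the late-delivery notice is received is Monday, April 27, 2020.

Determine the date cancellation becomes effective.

June 15, 2020

Adding 10 calendar days to April 22, 2020 gives May 2, 2020, which is the last day of the extended delivery period.
The last day of the notice period: May 2, 2020 + 30 days = June 1, 2020.
The date cancellation becomes effective: 14 calendar days after June 1, 2020 is June 15, 2020.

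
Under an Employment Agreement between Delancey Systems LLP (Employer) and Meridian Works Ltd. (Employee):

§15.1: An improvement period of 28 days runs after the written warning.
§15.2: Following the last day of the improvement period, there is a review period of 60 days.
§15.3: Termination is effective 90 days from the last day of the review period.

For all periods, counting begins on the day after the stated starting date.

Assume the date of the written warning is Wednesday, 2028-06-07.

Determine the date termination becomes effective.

The last day of the improvement period: 2028-06-07 + 28 days = 2028-07-05.
The last day of the review period: 2028-07-05 + 60 days = 2028-09-03.
Adding 90 calendar days to 2028-09-03 gives 2028-12-02, which is the date termination becomes effective.

2028-12-02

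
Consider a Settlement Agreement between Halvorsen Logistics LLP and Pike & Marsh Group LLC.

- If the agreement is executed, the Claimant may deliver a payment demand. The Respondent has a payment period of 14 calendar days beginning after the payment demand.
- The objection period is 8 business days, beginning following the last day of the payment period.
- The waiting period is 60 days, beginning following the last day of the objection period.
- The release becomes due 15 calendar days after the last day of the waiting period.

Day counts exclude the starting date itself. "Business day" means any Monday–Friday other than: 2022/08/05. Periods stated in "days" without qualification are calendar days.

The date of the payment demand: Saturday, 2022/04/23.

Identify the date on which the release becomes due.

2022/08/01

Adding 14 calendar days to 2022/04/23 gives 2022/05/07, which is the last day of the payment period.
The last day of the objection period: 8 business days after Saturday, 2022/05/07, skipping weekends — May 9, May 10, May 11, May 12, May 13, May 16, May 17, May 18 — lands on Wednesday, 2022/05/18.
Adding 60 calendar days to 2022/05/18 gives 2022/07/17, which is the last day of the waiting period.
The date on which the release becomes due: 15 calendar days after 2022/07/17 is 2022/08/01.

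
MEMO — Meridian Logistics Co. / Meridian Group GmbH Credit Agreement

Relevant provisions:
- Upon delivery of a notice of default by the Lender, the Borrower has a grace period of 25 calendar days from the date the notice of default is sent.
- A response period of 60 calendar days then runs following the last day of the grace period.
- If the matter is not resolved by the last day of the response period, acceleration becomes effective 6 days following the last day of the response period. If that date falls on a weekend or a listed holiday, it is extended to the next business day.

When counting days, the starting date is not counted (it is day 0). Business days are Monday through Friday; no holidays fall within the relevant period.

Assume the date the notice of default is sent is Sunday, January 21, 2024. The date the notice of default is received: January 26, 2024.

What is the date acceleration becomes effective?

April 22, 2024

Adding 25 calendar days to January 21, 2024 gives February 15, 2024, which is the last day of the grace period.
The last day of the response period: February 15, 2024 + 60 days = April 15, 2024.
The date acceleration becomes effective: 6 calendar days after April 15, 2024 is April 21, 2024. That falls on a Sunday, so it rolls to the next business day, Monday, April 22, 2024.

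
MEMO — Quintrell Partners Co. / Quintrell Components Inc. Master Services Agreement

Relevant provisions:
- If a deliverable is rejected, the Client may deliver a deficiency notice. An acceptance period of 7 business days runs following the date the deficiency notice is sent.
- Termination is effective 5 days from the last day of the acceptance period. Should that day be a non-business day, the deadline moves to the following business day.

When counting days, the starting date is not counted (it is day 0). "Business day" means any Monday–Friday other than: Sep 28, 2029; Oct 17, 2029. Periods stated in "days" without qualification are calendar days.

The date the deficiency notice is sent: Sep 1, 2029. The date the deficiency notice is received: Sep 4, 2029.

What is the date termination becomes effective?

Sep 17, 2029

The last day of the acceptance period: 7 business days after Saturday, Sep 1, 2029, skipping weekends — Sep 3, Sep 4, Sep 5, Sep 6, Sep 7, Sep 10, Sep 11 — lands on Tuesday, Sep 11, 2029.
The date termination becomes effective: 5 calendar days after Sep 11, 2029 is Sep 16, 2029. That falls on a Sunday, so it rolls to the next business day, Monday, Sep 17, 2029.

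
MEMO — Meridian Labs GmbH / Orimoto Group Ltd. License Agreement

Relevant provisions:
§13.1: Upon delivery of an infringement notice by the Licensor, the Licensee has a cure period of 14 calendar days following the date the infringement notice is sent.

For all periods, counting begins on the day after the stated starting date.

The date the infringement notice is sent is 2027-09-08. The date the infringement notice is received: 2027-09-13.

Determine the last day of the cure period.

The last day of the cure period: 14 calendar days after 2027-09-08 is 2027-09-22.

2027-09-22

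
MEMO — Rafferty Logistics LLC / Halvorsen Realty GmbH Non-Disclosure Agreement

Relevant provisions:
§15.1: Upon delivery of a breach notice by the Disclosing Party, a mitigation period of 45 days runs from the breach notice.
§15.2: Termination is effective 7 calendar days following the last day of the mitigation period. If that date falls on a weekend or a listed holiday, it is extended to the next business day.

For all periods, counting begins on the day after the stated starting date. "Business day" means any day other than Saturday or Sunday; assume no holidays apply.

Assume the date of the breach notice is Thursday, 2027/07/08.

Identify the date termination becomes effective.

The last day of the mitigation period: 2027/07/08 + 45 days = 2027/08/22.
Adding 7 calendar days to 2027/08/22 gives 2027/08/29, which is the date termination becomes effective. That falls on a Sunday, so it rolls to the next business day, Monday, 2027/08/30.

2027/08/30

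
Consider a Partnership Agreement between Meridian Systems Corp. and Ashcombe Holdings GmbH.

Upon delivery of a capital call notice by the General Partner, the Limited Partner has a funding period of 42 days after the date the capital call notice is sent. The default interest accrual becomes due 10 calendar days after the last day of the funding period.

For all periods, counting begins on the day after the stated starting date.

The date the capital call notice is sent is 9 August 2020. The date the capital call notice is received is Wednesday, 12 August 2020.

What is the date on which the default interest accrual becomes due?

The last day of the funding period: 42 calendar days after 9 August 2020 is 20 September 2020.
The date on which the default interest accrual becomes due: 20 September 2020 + 10 days = 30 September 2020.

30 September 2020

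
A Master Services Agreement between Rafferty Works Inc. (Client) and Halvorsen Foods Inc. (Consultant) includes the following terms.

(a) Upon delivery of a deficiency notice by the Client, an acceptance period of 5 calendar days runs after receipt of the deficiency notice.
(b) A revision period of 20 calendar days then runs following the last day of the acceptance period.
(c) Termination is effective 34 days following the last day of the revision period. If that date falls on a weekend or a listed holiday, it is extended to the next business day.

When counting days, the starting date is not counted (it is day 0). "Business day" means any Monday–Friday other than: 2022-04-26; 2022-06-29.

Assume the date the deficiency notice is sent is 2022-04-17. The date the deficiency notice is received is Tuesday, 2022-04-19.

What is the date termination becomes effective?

2022-06-17

Adding 5 calendar days to 2022-04-19 gives 2022-04-24, which is the last day of the acceptance period.
The last day of the revision period: 2022-04-24 + 20 days = 2022-05-14.
The date termination becomes effective: 2022-05-14 + 34 days = 2022-06-17. 2022-06-17 is a Friday and is not a listed holiday, so no roll-forward applies.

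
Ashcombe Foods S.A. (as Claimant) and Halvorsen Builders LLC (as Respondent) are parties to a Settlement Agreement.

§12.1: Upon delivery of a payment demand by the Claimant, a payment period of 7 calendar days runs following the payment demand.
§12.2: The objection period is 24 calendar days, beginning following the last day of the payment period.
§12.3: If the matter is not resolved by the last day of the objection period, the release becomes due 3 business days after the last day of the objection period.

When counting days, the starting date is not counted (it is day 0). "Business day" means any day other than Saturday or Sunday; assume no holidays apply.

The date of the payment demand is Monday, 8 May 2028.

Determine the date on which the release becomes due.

13 June 2028

The last day of the payment period: 8 May 2028 + 7 days = 15 May 2028.
Adding 24 calendar days to 15 May 2028 gives 8 June 2028, which is the last day of the objection period.
The date on which the release becomes due: 3 business days after Thursday, 8 June 2028, skipping weekends — Jun 9, Jun 12, Jun 13 — lands on Tuesday, 13 June 2028.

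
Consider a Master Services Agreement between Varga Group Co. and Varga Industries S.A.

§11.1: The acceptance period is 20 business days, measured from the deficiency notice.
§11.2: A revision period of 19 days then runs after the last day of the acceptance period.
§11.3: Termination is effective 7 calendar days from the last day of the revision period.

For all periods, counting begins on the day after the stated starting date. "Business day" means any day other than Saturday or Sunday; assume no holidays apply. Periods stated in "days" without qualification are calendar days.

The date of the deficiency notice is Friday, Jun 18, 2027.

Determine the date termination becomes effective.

From Friday, Jun 18, 2027, 20 business days (Jun 21, Jun 22, Jun 23, Jun 24, …, Jul 14, Jul 15, Jul 16, skipping weekends) brings us to Friday, Jul 16, 2027, which is the last day of the acceptance period.
The last day of the revision period: 19 calendar days after Jul 16, 2027 is Aug 4, 2027.
Adding 7 calendar days to Aug 4, 2027 gives Aug 11, 2027, which is the date termination becomes effective.

Aug 11, 2027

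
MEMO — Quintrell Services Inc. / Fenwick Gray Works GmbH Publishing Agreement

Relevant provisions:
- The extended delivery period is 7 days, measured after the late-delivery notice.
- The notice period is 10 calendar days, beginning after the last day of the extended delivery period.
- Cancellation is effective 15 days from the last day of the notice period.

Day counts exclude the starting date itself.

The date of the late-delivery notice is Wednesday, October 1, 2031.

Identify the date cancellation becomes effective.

November 2, 2031

The last day of the extended delivery period: October 1, 2031 + 7 days = October 8, 2031.
The last day of the notice period: October 8, 2031 + 10 days = October 18, 2031.
Adding 15 calendar days to October 18, 2031 gives November 2, 2031, which is the date cancellation becomes effective.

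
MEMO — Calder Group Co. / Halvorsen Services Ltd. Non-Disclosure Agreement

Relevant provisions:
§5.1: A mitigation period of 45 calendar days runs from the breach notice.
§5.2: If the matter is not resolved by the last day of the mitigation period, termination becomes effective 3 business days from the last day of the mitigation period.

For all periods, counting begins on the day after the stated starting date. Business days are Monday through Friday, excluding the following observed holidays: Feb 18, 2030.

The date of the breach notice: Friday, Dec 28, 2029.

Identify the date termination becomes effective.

Feb 14, 2030

Adding 45 calendar days to Dec 28, 2029 gives Feb 11, 2030, which is the last day of the mitigation period.
From Monday, Feb 11, 2030, 3 business days (Feb 12, Feb 13, Feb 14, skipping weekends) brings us to Thursday, Feb 14, 2030, which is the date termination becomes effective.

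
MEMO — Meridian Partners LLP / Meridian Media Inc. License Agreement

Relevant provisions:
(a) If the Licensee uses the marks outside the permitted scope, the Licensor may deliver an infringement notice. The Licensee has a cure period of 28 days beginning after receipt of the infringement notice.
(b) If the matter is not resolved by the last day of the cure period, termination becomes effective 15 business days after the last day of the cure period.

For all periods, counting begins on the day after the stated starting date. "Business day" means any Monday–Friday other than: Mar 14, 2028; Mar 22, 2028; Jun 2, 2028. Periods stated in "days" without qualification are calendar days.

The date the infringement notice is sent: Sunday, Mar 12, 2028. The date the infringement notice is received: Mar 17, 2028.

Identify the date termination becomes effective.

The last day of the cure period: Mar 17, 2028 + 28 days = Apr 14, 2028.
The date termination becomes effective: counting 15 business days from Friday, Apr 14, 2028 (Apr 17, Apr 18, Apr 19, Apr 20, …, May 3, May 4, May 5, skipping weekends) reaches Friday, May 5, 2028.

May 5, 2028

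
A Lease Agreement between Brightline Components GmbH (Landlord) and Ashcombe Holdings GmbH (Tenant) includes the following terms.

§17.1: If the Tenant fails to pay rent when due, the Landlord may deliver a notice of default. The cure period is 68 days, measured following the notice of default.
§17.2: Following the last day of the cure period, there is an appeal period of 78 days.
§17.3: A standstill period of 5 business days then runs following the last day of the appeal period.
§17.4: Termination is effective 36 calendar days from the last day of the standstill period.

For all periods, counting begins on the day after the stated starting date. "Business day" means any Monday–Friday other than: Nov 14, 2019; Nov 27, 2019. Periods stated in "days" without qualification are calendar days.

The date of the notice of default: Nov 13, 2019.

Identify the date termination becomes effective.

The last day of the cure period: Nov 13, 2019 + 68 days = Jan 20, 2020.
The last day of the appeal period: Jan 20, 2020 + 78 days = Apr 7, 2020.
The last day of the standstill period: counting 5 business days from Tuesday, Apr 7, 2020 (Apr 8, Apr 9, Apr 10, Apr 13, Apr 14, skipping weekends) reaches Tuesday, Apr 14, 2020.
The date termination becomes effective: 36 calendar days after Apr 14, 2020 is May 20, 2020.

May 20, 2020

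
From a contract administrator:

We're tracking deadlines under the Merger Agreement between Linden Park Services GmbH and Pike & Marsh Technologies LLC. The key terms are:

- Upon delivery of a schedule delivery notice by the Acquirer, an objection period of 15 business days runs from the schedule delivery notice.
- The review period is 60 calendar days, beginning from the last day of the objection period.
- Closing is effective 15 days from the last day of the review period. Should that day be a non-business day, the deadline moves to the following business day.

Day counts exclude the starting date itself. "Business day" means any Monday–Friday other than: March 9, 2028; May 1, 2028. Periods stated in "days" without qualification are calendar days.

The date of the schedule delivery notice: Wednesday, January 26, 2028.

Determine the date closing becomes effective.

The last day of the objection period: counting 15 business days from Wednesday, January 26, 2028 (Jan 27, Jan 28, Jan 31, Feb 1, …, Feb 14, Feb 15, Feb 16, skipping weekends) reaches Wednesday, February 16, 2028.
Adding 60 calendar days to February 16, 2028 gives April 16, 2028, which is the last day of the review period.
The date closing becomes effective: 15 calendar days after April 16, 2028 is May 1, 2028. That falls on Monday, a listed holiday, so it rolls to the next business day, Tuesday, May 2, 2028.

May 2, 2028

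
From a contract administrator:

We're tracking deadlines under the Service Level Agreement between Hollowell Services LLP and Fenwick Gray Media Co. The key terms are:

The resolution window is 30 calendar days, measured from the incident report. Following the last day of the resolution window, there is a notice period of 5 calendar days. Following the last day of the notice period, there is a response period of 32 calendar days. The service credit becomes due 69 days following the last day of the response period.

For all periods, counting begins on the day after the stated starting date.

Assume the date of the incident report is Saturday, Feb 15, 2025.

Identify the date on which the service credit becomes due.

The last day of the resolution window: Feb 15, 2025 + 30 days = Mar 17, 2025.
Adding 5 calendar days to Mar 17, 2025 gives Mar 22, 2025, which is the last day of the notice period.
The last day of the response period: 32 calendar days after Mar 22, 2025 is Apr 23, 2025.
The date on which the service credit becomes due: 69 calendar days after Apr 23, 2025 is Jul 1, 2025.

Jul 1, 2025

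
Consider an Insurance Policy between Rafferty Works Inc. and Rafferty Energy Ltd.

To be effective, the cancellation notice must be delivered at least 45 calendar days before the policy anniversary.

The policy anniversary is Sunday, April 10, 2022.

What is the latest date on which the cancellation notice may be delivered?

Counting back 45 calendar days from April 10, 2022 gives February 24, 2022.

February 24, 2022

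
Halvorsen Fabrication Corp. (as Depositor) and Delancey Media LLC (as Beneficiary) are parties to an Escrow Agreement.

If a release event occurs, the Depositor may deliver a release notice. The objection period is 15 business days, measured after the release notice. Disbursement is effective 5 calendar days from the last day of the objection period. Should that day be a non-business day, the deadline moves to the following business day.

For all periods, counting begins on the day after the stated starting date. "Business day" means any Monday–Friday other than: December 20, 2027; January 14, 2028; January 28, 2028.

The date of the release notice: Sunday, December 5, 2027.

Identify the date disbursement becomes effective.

January 3, 2028

From Sunday, December 5, 2027, 15 business days (Dec 6, Dec 7, Dec 8, Dec 9, …, Dec 23, Dec 24, Dec 27, skipping weekends and the listed holiday on Dec 20) brings us to Monday, December 27, 2027, which is the last day of the objection period.
Adding 5 calendar days to December 27, 2027 gives January 1, 2028, which is the date disbursement becomes effective. That falls on a Saturday, so it rolls to the next business day, Monday, January 3, 2028.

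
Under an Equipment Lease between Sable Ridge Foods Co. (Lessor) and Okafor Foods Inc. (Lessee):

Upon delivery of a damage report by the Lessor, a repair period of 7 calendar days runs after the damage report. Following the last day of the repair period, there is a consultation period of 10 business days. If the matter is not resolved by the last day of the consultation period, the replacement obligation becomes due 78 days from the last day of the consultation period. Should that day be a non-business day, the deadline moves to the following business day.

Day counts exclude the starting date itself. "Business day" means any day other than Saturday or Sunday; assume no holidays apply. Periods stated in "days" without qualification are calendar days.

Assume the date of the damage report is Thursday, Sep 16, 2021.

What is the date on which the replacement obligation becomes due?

Dec 24, 2021

Adding 7 calendar days to Sep 16, 2021 gives Sep 23, 2021, which is the last day of the repair period.
The last day of the consultation period: 10 business days after Thursday, Sep 23, 2021, skipping weekends — Sep 24, Sep 27, Sep 28, Sep 29, Sep 30, Oct 1, Oct 4, Oct 5, Oct 6, Oct 7 — lands on Thursday, Oct 7, 2021.
The date on which the replacement obligation becomes due: Oct 7, 2021 + 78 days = Dec 24, 2021. Dec 24, 2021 is a Friday, so no roll-forward applies.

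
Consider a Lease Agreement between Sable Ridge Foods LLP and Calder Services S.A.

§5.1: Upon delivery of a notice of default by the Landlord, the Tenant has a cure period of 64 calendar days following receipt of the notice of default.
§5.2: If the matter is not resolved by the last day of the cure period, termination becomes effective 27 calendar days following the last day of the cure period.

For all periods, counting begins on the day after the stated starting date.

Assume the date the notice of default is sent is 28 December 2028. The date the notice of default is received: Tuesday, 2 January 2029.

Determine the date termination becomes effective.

The last day of the cure period: 64 calendar days after 2 January 2029 is 7 March 2029.
The date termination becomes effective: 7 March 2029 + 27 days = 3 April 2029.

3 April 2029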